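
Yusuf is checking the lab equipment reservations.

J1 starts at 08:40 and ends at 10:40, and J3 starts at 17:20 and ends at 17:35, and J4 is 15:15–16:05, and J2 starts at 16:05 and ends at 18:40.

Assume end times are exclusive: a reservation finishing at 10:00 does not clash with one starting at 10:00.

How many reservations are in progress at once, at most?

Walk through starts and ends in time order (an end at T is processed before a start at T):
08:40 start J1 → 1
10:40 end J1 → 0
15:15 start J4 → 1
16:05 end J4 → 0
16:05 start J2 → 1
17:20 start J3 → 2
17:35 end J3 → 1
18:40 end J2 → 0
Peak is 2, at 17:20 (J2, J3).

2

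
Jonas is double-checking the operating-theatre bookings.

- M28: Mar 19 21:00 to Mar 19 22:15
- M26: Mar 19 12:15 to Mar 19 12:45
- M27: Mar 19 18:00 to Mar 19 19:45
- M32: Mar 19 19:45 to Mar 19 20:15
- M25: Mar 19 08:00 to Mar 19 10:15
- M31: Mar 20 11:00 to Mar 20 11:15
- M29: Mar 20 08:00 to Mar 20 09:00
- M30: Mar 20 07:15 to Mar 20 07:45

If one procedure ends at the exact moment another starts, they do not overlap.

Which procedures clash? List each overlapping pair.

none

Sorted by start: M25, M26, M27, M32, M28, M30, M29, M31.
M26 starts after M25 ends; M25 is clear from here.
M27 starts after M26 ends; M26 is clear from here.
M32 starts exactly when M27 ends (back-to-back, no overlap); M27 is clear from here.
M28 starts after M32 ends; M32 is clear from here.
M30 starts after M28 ends; M28 is clear from here.
M29 starts after M30 ends; M30 is clear from here.
M31 starts after M29 ends.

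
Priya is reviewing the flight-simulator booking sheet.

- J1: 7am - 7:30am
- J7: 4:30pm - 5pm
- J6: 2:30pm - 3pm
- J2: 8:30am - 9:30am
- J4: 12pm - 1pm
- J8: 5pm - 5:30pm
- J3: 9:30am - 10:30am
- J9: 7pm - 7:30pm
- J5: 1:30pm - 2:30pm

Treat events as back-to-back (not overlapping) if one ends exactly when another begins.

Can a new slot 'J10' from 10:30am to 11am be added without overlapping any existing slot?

J1: ends 7:30am at or before J10 starts 10:30am → clear.
J2: ends 9:30am at or before J10 starts 10:30am → clear.
J3: ends 10:30am at or before J10 starts 10:30am → clear.
J4: starts 12pm at or after J10 ends 11am → clear.
J5: starts 1:30pm at or after J10 ends 11am → clear.
J6: starts 2:30pm at or after J10 ends 11am → clear.
J7: starts 4:30pm at or after J10 ends 11am → clear.
J8: starts 5pm at or after J10 ends 11am → clear.
J9: starts 7pm at or after J10 ends 11am → clear.

Yes — the slot is free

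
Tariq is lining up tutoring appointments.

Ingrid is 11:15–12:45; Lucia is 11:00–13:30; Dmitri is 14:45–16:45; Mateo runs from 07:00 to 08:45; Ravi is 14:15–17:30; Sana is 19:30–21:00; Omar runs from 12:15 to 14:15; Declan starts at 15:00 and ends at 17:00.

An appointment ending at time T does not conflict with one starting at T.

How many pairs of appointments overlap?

Sorted by start: Mateo, Lucia, Ingrid, Omar, Ravi, Dmitri, Declan, Sana.
Lucia starts after Mateo ends; Mateo is clear from here.
Ingrid starts before Lucia ends → Lucia and Ingrid overlap.
Omar starts before Lucia ends → Lucia and Omar overlap.
Ravi starts after Lucia ends; Lucia is clear from here.
Omar starts before Ingrid ends → Ingrid and Omar overlap.
Ravi starts after Ingrid ends; Ingrid is clear from here.
Ravi starts exactly when Omar ends (back-to-back, no overlap); Omar is clear from here.
Dmitri starts before Ravi ends → Ravi and Dmitri overlap.
Declan starts before Ravi ends → Ravi and Declan overlap.
Sana starts after Ravi ends.
Declan starts before Dmitri ends → Dmitri and Declan overlap.
Sana starts after Dmitri ends.
Sana starts after Declan ends.
Overlapping pairs: Declan & Dmitri, Declan & Ravi, Dmitri & Ravi, Ingrid & Lucia, Ingrid & Omar, Lucia & Omar — 6 in total.

6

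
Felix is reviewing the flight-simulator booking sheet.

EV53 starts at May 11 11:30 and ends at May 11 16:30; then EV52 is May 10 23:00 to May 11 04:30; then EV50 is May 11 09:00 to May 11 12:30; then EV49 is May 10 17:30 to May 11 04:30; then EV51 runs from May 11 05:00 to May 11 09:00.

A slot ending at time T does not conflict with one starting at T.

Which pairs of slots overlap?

EV49 & EV52, EV50 & EV53

Sorted by start: EV49, EV52, EV51, EV50, EV53.
EV52 starts before EV49 ends → EV49 and EV52 overlap.
EV51 starts after EV49 ends — done with EV49.
EV51 starts after EV52 ends — done with EV52.
EV50 starts exactly when EV51 ends (back-to-back, no overlap) — done with EV51.
EV53 starts before EV50 ends → EV50 and EV53 overlap.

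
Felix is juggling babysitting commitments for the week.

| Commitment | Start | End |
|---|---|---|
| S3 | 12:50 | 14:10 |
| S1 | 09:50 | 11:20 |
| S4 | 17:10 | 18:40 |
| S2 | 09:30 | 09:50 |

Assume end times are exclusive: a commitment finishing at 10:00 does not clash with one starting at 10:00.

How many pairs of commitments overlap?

Sorted by start: S2, S1, S3, S4.
S1 starts exactly when S2 ends (back-to-back, no overlap), so S2 has no further overlaps.
S3 starts after S1 ends, so S1 has no further overlaps.
S4 starts after S3 ends.
No pair overlaps.

0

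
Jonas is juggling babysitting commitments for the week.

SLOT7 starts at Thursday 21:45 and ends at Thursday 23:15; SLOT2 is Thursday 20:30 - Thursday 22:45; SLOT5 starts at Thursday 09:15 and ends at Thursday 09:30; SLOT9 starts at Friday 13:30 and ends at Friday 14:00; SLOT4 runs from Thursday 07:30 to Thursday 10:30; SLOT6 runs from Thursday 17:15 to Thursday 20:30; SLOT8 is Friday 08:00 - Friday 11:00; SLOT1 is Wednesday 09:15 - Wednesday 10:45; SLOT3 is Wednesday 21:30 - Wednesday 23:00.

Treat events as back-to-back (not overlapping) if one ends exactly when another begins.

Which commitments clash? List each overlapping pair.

SLOT2 & SLOT7, SLOT4 & SLOT5

Sorted by start: SLOT1, SLOT3, SLOT4, SLOT5, SLOT6, SLOT2, SLOT7, SLOT8, SLOT9.
SLOT3 starts after SLOT1 ends; SLOT1 is clear from here.
SLOT4 starts after SLOT3 ends; SLOT3 is clear from here.
SLOT5 starts before SLOT4 ends → SLOT4 and SLOT5 overlap.
SLOT6 starts after SLOT4 ends; SLOT4 is clear from here.
SLOT6 starts after SLOT5 ends; SLOT5 is clear from here.
SLOT2 starts exactly when SLOT6 ends (back-to-back, no overlap); SLOT6 is clear from here.
SLOT7 starts before SLOT2 ends → SLOT2 and SLOT7 overlap.
SLOT8 starts after SLOT2 ends; SLOT2 is clear from here.
SLOT8 starts after SLOT7 ends; SLOT7 is clear from here.
SLOT9 starts after SLOT8 ends.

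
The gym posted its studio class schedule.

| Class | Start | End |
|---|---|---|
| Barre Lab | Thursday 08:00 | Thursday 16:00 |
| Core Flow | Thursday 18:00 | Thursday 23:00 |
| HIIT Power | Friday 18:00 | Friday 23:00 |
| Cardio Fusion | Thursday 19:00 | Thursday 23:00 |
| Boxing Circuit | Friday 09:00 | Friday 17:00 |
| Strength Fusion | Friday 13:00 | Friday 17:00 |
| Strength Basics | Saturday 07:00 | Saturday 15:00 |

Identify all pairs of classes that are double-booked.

Boxing Circuit & Strength Fusion, Cardio Fusion & Core Flow

Sorted by start: Barre Lab, Core Flow, Cardio Fusion, Boxing Circuit, Strength Fusion, HIIT Power, Strength Basics.
Core Flow starts after Barre Lab ends, so nothing later overlaps Barre Lab either.
Cardio Fusion starts before Core Flow ends → Core Flow and Cardio Fusion overlap.
Boxing Circuit starts after Core Flow ends, so nothing later overlaps Core Flow either.
Boxing Circuit starts after Cardio Fusion ends, so nothing later overlaps Cardio Fusion either.
Strength Fusion starts before Boxing Circuit ends → Boxing Circuit and Strength Fusion overlap.
HIIT Power starts after Boxing Circuit ends, so nothing later overlaps Boxing Circuit either.
HIIT Power starts after Strength Fusion ends, so nothing later overlaps Strength Fusion either.
Strength Basics starts after HIIT Power ends.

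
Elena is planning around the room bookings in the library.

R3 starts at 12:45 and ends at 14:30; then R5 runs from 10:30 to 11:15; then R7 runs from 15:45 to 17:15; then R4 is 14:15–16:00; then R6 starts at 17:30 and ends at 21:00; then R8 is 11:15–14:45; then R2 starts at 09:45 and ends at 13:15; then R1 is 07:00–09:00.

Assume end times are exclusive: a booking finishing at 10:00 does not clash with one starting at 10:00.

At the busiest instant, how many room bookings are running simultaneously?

3

Sort all start/end points and keep a running count:
07:00 start R1 → 1
09:00 end R1 → 0
09:45 start R2 → 1
10:30 start R5 → 2
11:15 end R5 → 1
11:15 start R8 → 2
12:45 start R3 → 3
13:15 end R2 → 2
14:15 start R4 → 3
14:30 end R3 → 2
14:45 end R8 → 1
15:45 start R7 → 2
16:00 end R4 → 1
17:15 end R7 → 0
17:30 start R6 → 1
21:00 end R6 → 0
Peak is 3, at 12:45 (R2, R3, R8).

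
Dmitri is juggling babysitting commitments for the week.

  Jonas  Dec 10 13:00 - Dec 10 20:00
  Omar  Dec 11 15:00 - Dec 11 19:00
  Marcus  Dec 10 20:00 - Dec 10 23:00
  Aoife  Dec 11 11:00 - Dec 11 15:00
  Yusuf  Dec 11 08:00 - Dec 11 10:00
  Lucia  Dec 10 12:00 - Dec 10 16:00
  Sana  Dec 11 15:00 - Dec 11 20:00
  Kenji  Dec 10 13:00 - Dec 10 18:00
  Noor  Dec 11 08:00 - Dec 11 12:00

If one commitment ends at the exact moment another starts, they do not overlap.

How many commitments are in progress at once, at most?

3

Sort all start/end points and keep a running count:
Dec 10 12:00 start Lucia → 1
Dec 10 13:00 start Jonas → 2
Dec 10 13:00 start Kenji → 3
Dec 10 16:00 end Lucia → 2
Dec 10 18:00 end Kenji → 1
Dec 10 20:00 end Jonas → 0
Dec 10 20:00 start Marcus → 1
Dec 10 23:00 end Marcus → 0
Dec 11 08:00 start Noor → 1
Dec 11 08:00 start Yusuf → 2
Dec 11 10:00 end Yusuf → 1
Dec 11 11:00 start Aoife → 2
Dec 11 12:00 end Noor → 1
Dec 11 15:00 end Aoife → 0
Dec 11 15:00 start Omar → 1
Dec 11 15:00 start Sana → 2
Dec 11 19:00 end Omar → 1
Dec 11 20:00 end Sana → 0
Peak is 3, at Dec 10 13:00 (Jonas, Kenji, Lucia).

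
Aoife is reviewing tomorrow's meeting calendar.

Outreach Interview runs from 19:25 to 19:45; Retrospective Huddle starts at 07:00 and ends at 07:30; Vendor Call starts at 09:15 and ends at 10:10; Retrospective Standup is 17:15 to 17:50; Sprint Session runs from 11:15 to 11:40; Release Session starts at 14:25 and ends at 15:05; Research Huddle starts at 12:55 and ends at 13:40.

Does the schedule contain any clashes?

Check each pair: they overlap iff neither finishes before the other starts.
Sorted by start: Retrospective Huddle, Vendor Call, Sprint Session, Research Huddle, Release Session, Retrospective Standup, Outreach Interview.
Vendor Call starts after Retrospective Huddle ends, so Retrospective Huddle has no further overlaps.
Sprint Session starts after Vendor Call ends, so Vendor Call has no further overlaps.
Research Huddle starts after Sprint Session ends, so Sprint Session has no further overlaps.
Release Session starts after Research Huddle ends, so Research Huddle has no further overlaps.
Retrospective Standup starts after Release Session ends, so Release Session has no further overlaps.
Outreach Interview starts after Retrospective Standup ends.
Every pair is clear; the schedule has no overlaps.

No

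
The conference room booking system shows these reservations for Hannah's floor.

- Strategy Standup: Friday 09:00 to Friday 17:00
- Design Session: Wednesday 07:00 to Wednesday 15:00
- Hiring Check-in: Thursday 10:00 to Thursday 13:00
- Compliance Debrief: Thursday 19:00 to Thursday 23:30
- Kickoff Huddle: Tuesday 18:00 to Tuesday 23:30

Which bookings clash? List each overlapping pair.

Two intervals overlap when each starts before the other ends.
Sorted by start: Kickoff Huddle, Design Session, Hiring Check-in, Compliance Debrief, Strategy Standup.
Design Session starts after Kickoff Huddle ends, so nothing later overlaps Kickoff Huddle either.
Hiring Check-in starts after Design Session ends, so nothing later overlaps Design Session either.
Compliance Debrief starts after Hiring Check-in ends, so nothing later overlaps Hiring Check-in either.
Strategy Standup starts after Compliance Debrief ends.

no overlapping pairs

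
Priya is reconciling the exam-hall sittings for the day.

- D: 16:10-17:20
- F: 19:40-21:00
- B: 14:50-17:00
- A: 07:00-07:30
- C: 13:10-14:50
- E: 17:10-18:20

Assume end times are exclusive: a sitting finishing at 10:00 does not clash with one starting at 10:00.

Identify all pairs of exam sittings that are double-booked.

Sorted by start: A, C, B, D, E, F.
C starts after A ends; A is clear from here.
B starts exactly when C ends (back-to-back, no overlap); C is clear from here.
D starts before B ends → B and D overlap.
E starts after B ends; B is clear from here.
E starts before D ends → D and E overlap.
F starts after D ends.
F starts after E ends.

B & D, D & E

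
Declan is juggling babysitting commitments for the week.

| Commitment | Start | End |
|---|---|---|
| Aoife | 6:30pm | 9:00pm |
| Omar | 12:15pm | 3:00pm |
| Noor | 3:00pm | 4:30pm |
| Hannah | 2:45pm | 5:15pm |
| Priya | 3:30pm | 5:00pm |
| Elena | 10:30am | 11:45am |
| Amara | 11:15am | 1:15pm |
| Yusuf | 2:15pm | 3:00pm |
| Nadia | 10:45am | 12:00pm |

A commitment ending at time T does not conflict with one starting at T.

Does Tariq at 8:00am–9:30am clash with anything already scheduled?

No — it doesn't clash with anything

Elena: starts 10:30am at or after Tariq ends 9:30am → clear.
Nadia: starts 10:45am at or after Tariq ends 9:30am → clear.
Amara: starts 11:15am at or after Tariq ends 9:30am → clear.
Omar: starts 12:15pm at or after Tariq ends 9:30am → clear.
Yusuf: starts 2:15pm at or after Tariq ends 9:30am → clear.
Hannah: starts 2:45pm at or after Tariq ends 9:30am → clear.
Noor: starts 3:00pm at or after Tariq ends 9:30am → clear.
Priya: starts 3:30pm at or after Tariq ends 9:30am → clear.
Aoife: starts 6:30pm at or after Tariq ends 9:30am → clear.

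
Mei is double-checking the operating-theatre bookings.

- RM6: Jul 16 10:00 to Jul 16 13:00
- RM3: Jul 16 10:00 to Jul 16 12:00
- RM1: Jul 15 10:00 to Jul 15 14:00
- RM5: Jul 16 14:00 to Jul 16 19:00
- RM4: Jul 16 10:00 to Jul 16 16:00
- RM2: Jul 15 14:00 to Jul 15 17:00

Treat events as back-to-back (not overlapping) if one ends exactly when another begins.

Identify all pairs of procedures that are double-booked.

RM3 & RM4, RM3 & RM6, RM4 & RM5, RM4 & RM6

Sorted by start: RM1, RM2, RM3, RM4, RM6, RM5.
RM2 starts exactly when RM1 ends (back-to-back, no overlap), so RM1 has no further overlaps.
RM3 starts after RM2 ends, so RM2 has no further overlaps.
RM4 starts before RM3 ends → RM3 and RM4 overlap.
RM6 starts before RM3 ends → RM3 and RM6 overlap.
RM5 starts after RM3 ends.
RM6 starts before RM4 ends → RM4 and RM6 overlap.
RM5 starts before RM4 ends → RM4 and RM5 overlap.
RM5 starts after RM6 ends.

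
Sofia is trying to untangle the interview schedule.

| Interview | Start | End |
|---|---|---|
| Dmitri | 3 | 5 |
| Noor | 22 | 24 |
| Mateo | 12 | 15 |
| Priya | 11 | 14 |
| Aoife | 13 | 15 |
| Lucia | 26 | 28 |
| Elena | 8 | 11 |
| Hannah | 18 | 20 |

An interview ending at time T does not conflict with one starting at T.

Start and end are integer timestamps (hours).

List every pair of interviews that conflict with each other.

Sorted by start: Dmitri, Elena, Priya, Mateo, Aoife, Hannah, Noor, Lucia.
Elena starts after Dmitri ends, so Dmitri has no further overlaps.
Priya starts exactly when Elena ends (back-to-back, no overlap), so Elena has no further overlaps.
Mateo starts before Priya ends → Priya and Mateo overlap.
Aoife starts before Priya ends → Priya and Aoife overlap.
Hannah starts after Priya ends, so Priya has no further overlaps.
Aoife starts before Mateo ends → Mateo and Aoife overlap.
Hannah starts after Mateo ends, so Mateo has no further overlaps.
Hannah starts after Aoife ends, so Aoife has no further overlaps.
Noor starts after Hannah ends, so Hannah has no further overlaps.
Lucia starts after Noor ends.

Aoife & Mateo, Aoife & Priya, Mateo & Priya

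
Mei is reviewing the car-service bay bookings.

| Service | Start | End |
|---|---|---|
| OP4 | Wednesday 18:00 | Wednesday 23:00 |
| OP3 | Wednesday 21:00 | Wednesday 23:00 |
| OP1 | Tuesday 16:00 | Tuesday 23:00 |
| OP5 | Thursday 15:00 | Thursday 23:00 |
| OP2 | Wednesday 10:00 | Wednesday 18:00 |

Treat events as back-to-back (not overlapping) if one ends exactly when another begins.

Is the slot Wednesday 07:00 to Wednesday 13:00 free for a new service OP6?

No — it overlaps OP2

OP1: ends Tuesday 23:00 at or before OP6 starts Wednesday 07:00 → clear.
OP2: starts Wednesday 10:00 before OP6 ends Wednesday 13:00, and ends Wednesday 18:00 after OP6 starts Wednesday 07:00 → overlap.
OP4: starts Wednesday 18:00 at or after OP6 ends Wednesday 13:00 → clear.
OP3: starts Wednesday 21:00 at or after OP6 ends Wednesday 13:00 → clear.
OP5: starts Thursday 15:00 at or after OP6 ends Wednesday 13:00 → clear.
OP6 overlaps OP2.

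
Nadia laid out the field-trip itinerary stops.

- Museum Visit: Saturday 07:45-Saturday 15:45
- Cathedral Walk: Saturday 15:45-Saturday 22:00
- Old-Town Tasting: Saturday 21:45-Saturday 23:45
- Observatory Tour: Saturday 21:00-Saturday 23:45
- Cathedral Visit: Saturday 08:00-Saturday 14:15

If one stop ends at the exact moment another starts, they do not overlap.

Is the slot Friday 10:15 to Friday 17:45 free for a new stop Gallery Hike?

Museum Visit: starts Saturday 07:45 at or after Gallery Hike ends Friday 17:45 → clear.
Cathedral Visit: starts Saturday 08:00 at or after Gallery Hike ends Friday 17:45 → clear.
Cathedral Walk: starts Saturday 15:45 at or after Gallery Hike ends Friday 17:45 → clear.
Observatory Tour: starts Saturday 21:00 at or after Gallery Hike ends Friday 17:45 → clear.
Old-Town Tasting: starts Saturday 21:45 at or after Gallery Hike ends Friday 17:45 → clear.

Yes — the slot is free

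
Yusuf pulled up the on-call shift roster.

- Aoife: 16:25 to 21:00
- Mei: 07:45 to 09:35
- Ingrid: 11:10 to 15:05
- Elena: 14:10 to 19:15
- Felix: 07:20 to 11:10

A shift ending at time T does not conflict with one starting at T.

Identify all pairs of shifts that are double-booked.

Check each pair: they overlap iff neither finishes before the other starts.
Sorted by start: Felix, Mei, Ingrid, Elena, Aoife.
Mei starts before Felix ends → Felix and Mei overlap.
Ingrid starts exactly when Felix ends (back-to-back, no overlap); Felix is clear from here.
Ingrid starts after Mei ends; Mei is clear from here.
Elena starts before Ingrid ends → Ingrid and Elena overlap.
Aoife starts after Ingrid ends.
Aoife starts before Elena ends → Elena and Aoife overlap.

Aoife & Elena, Elena & Ingrid, Felix & Mei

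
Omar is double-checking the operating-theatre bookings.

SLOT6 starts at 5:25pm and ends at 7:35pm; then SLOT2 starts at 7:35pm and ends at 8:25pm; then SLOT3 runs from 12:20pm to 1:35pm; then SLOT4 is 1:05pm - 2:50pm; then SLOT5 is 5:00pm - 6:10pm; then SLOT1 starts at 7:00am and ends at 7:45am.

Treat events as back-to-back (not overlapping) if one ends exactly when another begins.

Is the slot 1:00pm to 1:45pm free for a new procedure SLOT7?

No — it overlaps SLOT3, SLOT4

SLOT1: ends 7:45am at or before SLOT7 starts 1:00pm → clear.
SLOT3: starts 12:20pm before SLOT7 ends 1:45pm, and ends 1:35pm after SLOT7 starts 1:00pm → overlap.
SLOT4: starts 1:05pm before SLOT7 ends 1:45pm, and ends 2:50pm after SLOT7 starts 1:00pm → overlap.
SLOT5: starts 5:00pm at or after SLOT7 ends 1:45pm → clear.
SLOT6: starts 5:25pm at or after SLOT7 ends 1:45pm → clear.
SLOT2: starts 7:35pm at or after SLOT7 ends 1:45pm → clear.
SLOT7 overlaps SLOT3, SLOT4.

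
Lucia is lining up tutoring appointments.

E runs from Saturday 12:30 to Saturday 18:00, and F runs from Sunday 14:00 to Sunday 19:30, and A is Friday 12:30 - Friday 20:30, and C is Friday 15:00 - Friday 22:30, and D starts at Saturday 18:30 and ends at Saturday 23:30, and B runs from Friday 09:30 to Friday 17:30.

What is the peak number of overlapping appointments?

Walk through starts and ends in time order (an end at T is processed before a start at T):
Friday 09:30 start B → 1
Friday 12:30 start A → 2
Friday 15:00 start C → 3
Friday 17:30 end B → 2
Friday 20:30 end A → 1
Friday 22:30 end C → 0
Saturday 12:30 start E → 1
Saturday 18:00 end E → 0
Saturday 18:30 start D → 1
Saturday 23:30 end D → 0
Sunday 14:00 start F → 1
Sunday 19:30 end F → 0
Peak is 3, at Friday 15:00 (A, B, C).

3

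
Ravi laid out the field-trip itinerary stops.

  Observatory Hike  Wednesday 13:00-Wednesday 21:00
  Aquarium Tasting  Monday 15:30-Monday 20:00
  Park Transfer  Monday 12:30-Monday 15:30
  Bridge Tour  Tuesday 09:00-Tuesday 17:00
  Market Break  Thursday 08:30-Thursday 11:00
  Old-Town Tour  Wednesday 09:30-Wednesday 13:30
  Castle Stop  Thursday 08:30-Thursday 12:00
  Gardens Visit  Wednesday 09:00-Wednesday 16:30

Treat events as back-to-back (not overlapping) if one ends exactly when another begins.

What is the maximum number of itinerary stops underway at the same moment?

Sort all start/end points and keep a running count:
Monday 12:30 start Park Transfer → 1
Monday 15:30 end Park Transfer → 0
Monday 15:30 start Aquarium Tasting → 1
Monday 20:00 end Aquarium Tasting → 0
Tuesday 09:00 start Bridge Tour → 1
Tuesday 17:00 end Bridge Tour → 0
Wednesday 09:00 start Gardens Visit → 1
Wednesday 09:30 start Old-Town Tour → 2
Wednesday 13:00 start Observatory Hike → 3
Wednesday 13:30 end Old-Town Tour → 2
Wednesday 16:30 end Gardens Visit → 1
Wednesday 21:00 end Observatory Hike → 0
Thursday 08:30 start Castle Stop → 1
Thursday 08:30 start Market Break → 2
Thursday 11:00 end Market Break → 1
Thursday 12:00 end Castle Stop → 0
Peak is 3, at Wednesday 13:00 (Gardens Visit, Observatory Hike, Old-Town Tour).

3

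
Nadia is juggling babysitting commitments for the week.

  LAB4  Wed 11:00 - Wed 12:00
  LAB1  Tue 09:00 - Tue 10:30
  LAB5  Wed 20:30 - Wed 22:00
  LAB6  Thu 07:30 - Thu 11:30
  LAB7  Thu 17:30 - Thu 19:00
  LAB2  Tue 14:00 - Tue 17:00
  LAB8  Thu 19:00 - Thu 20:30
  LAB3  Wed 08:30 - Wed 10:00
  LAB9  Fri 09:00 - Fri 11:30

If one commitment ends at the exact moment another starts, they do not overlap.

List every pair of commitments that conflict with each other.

no conflicts

Two intervals overlap when each starts before the other ends.
Sorted by start: LAB1, LAB2, LAB3, LAB4, LAB5, LAB6, LAB7, LAB8, LAB9.
LAB2 starts after LAB1 ends, so LAB1 has no further overlaps.
LAB3 starts after LAB2 ends, so LAB2 has no further overlaps.
LAB4 starts after LAB3 ends, so LAB3 has no further overlaps.
LAB5 starts after LAB4 ends, so LAB4 has no further overlaps.
LAB6 starts after LAB5 ends, so LAB5 has no further overlaps.
LAB7 starts after LAB6 ends, so LAB6 has no further overlaps.
LAB8 starts exactly when LAB7 ends (back-to-back, no overlap), so LAB7 has no further overlaps.
LAB9 starts after LAB8 ends.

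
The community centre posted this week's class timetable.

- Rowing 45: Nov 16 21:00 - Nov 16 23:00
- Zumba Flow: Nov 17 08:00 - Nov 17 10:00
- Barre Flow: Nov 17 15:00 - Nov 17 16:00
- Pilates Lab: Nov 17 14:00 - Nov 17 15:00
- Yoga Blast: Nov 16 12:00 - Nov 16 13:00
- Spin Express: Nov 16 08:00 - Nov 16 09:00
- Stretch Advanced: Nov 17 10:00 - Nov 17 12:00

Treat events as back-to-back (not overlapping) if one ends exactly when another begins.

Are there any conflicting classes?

No

Two intervals overlap when each starts before the other ends.
Sorted by start: Spin Express, Yoga Blast, Rowing 45, Zumba Flow, Stretch Advanced, Pilates Lab, Barre Flow.
Yoga Blast starts after Spin Express ends; Spin Express is clear from here.
Rowing 45 starts after Yoga Blast ends; Yoga Blast is clear from here.
Zumba Flow starts after Rowing 45 ends; Rowing 45 is clear from here.
Stretch Advanced starts exactly when Zumba Flow ends (back-to-back, no overlap); Zumba Flow is clear from here.
Pilates Lab starts after Stretch Advanced ends; Stretch Advanced is clear from here.
Barre Flow starts exactly when Pilates Lab ends (back-to-back, no overlap).
Every pair is clear; the schedule has no overlaps.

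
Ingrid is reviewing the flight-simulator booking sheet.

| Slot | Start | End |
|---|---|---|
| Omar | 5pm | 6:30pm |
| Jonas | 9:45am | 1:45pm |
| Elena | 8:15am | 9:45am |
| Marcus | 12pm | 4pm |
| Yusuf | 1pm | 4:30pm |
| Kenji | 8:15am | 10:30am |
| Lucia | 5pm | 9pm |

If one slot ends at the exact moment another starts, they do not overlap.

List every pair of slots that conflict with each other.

Elena & Kenji, Jonas & Kenji, Jonas & Marcus, Jonas & Yusuf, Lucia & Omar, Marcus & Yusuf

Two intervals overlap when each starts before the other ends.
Sorted by start: Kenji, Elena, Jonas, Marcus, Yusuf, Omar, Lucia.
Elena starts before Kenji ends → Kenji and Elena overlap.
Jonas starts before Kenji ends → Kenji and Jonas overlap.
Marcus starts after Kenji ends, so nothing later overlaps Kenji either.
Jonas starts exactly when Elena ends (back-to-back, no overlap), so nothing later overlaps Elena either.
Marcus starts before Jonas ends → Jonas and Marcus overlap.
Yusuf starts before Jonas ends → Jonas and Yusuf overlap.
Omar starts after Jonas ends, so nothing later overlaps Jonas either.
Yusuf starts before Marcus ends → Marcus and Yusuf overlap.
Omar starts after Marcus ends, so nothing later overlaps Marcus either.
Omar starts after Yusuf ends, so nothing later overlaps Yusuf either.
Lucia starts before Omar ends → Omar and Lucia overlap.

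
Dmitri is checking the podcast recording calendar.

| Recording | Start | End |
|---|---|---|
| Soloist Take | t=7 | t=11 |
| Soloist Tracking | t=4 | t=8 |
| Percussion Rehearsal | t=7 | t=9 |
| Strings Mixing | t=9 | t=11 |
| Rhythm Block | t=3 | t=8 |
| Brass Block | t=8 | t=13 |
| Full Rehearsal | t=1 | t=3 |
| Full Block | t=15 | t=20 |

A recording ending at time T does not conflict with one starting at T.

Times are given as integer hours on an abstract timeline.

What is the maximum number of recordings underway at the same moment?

4

Sort all start/end points and keep a running count:
t=1 start Full Rehearsal → 1
t=3 end Full Rehearsal → 0
t=3 start Rhythm Block → 1
t=4 start Soloist Tracking → 2
t=7 start Percussion Rehearsal → 3
t=7 start Soloist Take → 4
t=8 end Rhythm Block → 3
t=8 end Soloist Tracking → 2
t=8 start Brass Block → 3
t=9 end Percussion Rehearsal → 2
t=9 start Strings Mixing → 3
t=11 end Soloist Take → 2
t=11 end Strings Mixing → 1
t=13 end Brass Block → 0
t=15 start Full Block → 1
t=20 end Full Block → 0
Peak is 4, at t=7 (Percussion Rehearsal, Rhythm Block, Soloist Take, Soloist Tracking).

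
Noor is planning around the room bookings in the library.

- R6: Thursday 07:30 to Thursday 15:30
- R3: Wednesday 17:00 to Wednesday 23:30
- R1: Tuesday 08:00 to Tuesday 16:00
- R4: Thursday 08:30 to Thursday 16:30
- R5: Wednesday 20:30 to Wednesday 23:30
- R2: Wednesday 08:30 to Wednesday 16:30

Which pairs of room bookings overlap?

Sorted by start: R1, R2, R3, R5, R6, R4.
R2 starts after R1 ends, so nothing later overlaps R1 either.
R3 starts after R2 ends, so nothing later overlaps R2 either.
R5 starts before R3 ends → R3 and R5 overlap.
R6 starts after R3 ends, so nothing later overlaps R3 either.
R6 starts after R5 ends, so nothing later overlaps R5 either.
R4 starts before R6 ends → R6 and R4 overlap.

R3 & R5, R4 & R6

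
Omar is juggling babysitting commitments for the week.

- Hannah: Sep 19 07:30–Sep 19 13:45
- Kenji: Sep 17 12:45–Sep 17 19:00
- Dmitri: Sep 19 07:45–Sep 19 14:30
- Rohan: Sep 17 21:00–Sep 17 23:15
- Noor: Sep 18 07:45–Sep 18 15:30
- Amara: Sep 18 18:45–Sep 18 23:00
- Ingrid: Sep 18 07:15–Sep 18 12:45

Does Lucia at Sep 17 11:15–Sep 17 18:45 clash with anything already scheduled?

Yes — it overlaps Kenji

Kenji: starts Sep 17 12:45 before Lucia ends Sep 17 18:45, and ends Sep 17 19:00 after Lucia starts Sep 17 11:15 → overlap.
Rohan: starts Sep 17 21:00 at or after Lucia ends Sep 17 18:45 → clear.
Ingrid: starts Sep 18 07:15 at or after Lucia ends Sep 17 18:45 → clear.
Noor: starts Sep 18 07:45 at or after Lucia ends Sep 17 18:45 → clear.
Amara: starts Sep 18 18:45 at or after Lucia ends Sep 17 18:45 → clear.
Hannah: starts Sep 19 07:30 at or after Lucia ends Sep 17 18:45 → clear.
Dmitri: starts Sep 19 07:45 at or after Lucia ends Sep 17 18:45 → clear.
Lucia overlaps Kenji.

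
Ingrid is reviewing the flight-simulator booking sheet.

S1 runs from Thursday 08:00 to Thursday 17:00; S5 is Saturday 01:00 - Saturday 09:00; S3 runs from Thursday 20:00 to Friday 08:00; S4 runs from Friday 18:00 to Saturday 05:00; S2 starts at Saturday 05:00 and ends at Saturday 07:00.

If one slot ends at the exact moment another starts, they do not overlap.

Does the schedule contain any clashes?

Yes

Sorted by start: S1, S3, S4, S5, S2.
S3 starts after S1 ends, so nothing later overlaps S1 either.
S4 starts after S3 ends, so nothing later overlaps S3 either.
S5 starts before S4 ends → S4 and S5 overlap.
That's a conflict, so the schedule is not conflict-free.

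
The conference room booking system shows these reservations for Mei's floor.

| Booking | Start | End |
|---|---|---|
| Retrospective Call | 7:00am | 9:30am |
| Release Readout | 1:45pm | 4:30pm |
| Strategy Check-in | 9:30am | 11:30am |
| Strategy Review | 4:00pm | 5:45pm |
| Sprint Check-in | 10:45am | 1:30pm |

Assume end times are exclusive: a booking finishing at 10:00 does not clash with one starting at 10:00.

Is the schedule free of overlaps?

No

Check each pair: they overlap iff neither finishes before the other starts.
Sorted by start: Retrospective Call, Strategy Check-in, Sprint Check-in, Release Readout, Strategy Review.
Strategy Check-in starts exactly when Retrospective Call ends (back-to-back, no overlap); Retrospective Call is clear from here.
Sprint Check-in starts before Strategy Check-in ends → Strategy Check-in and Sprint Check-in overlap.
That's a conflict, so the schedule is not conflict-free.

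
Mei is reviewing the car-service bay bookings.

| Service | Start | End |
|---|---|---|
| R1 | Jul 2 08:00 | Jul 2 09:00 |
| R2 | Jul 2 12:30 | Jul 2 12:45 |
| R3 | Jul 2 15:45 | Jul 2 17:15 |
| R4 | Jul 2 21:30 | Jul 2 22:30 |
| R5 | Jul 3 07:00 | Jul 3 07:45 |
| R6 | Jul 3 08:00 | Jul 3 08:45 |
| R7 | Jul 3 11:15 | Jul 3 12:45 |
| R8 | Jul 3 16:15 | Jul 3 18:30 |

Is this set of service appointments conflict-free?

Check each pair: they overlap iff neither finishes before the other starts.
Sorted by start: R1, R2, R3, R4, R5, R6, R7, R8.
R2 starts after R1 ends; R1 is clear from here.
R3 starts after R2 ends; R2 is clear from here.
R4 starts after R3 ends; R3 is clear from here.
R5 starts after R4 ends; R4 is clear from here.
R6 starts after R5 ends; R5 is clear from here.
R7 starts after R6 ends; R6 is clear from here.
R8 starts after R7 ends.
Every pair is clear; the schedule has no overlaps.

Yes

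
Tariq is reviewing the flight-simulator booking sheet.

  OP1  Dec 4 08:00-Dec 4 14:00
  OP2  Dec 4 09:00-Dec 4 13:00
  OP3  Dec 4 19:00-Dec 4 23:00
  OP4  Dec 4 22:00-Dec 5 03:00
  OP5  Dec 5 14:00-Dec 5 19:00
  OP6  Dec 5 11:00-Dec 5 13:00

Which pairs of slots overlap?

OP1 & OP2, OP3 & OP4

Sorted by start: OP1, OP2, OP3, OP4, OP6, OP5.
OP2 starts before OP1 ends → OP1 and OP2 overlap.
OP3 starts after OP1 ends; OP1 is clear from here.
OP3 starts after OP2 ends; OP2 is clear from here.
OP4 starts before OP3 ends → OP3 and OP4 overlap.
OP6 starts after OP3 ends; OP3 is clear from here.
OP6 starts after OP4 ends; OP4 is clear from here.
OP5 starts after OP6 ends.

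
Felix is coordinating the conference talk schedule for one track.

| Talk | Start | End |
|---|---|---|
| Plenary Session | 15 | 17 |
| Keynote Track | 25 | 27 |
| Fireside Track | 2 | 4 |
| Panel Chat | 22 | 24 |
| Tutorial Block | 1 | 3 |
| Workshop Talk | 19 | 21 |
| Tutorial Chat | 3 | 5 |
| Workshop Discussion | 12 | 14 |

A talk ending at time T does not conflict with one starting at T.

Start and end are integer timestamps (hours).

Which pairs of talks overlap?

Fireside Track & Tutorial Block, Fireside Track & Tutorial Chat

Sorted by start: Tutorial Block, Fireside Track, Tutorial Chat, Workshop Discussion, Plenary Session, Workshop Talk, Panel Chat, Keynote Track.
Fireside Track starts before Tutorial Block ends → Tutorial Block and Fireside Track overlap.
Tutorial Chat starts exactly when Tutorial Block ends (back-to-back, no overlap), so nothing later overlaps Tutorial Block either.
Tutorial Chat starts before Fireside Track ends → Fireside Track and Tutorial Chat overlap.
Workshop Discussion starts after Fireside Track ends, so nothing later overlaps Fireside Track either.
Workshop Discussion starts after Tutorial Chat ends, so nothing later overlaps Tutorial Chat either.
Plenary Session starts after Workshop Discussion ends, so nothing later overlaps Workshop Discussion either.
Workshop Talk starts after Plenary Session ends, so nothing later overlaps Plenary Session either.
Panel Chat starts after Workshop Talk ends, so nothing later overlaps Workshop Talk either.
Keynote Track starts after Panel Chat ends.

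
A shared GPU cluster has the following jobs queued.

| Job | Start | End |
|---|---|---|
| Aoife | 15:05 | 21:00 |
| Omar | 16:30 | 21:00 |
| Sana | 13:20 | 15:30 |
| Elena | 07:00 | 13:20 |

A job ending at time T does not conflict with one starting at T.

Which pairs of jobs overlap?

Sorted by start: Elena, Sana, Aoife, Omar.
Sana starts exactly when Elena ends (back-to-back, no overlap); Elena is clear from here.
Aoife starts before Sana ends → Sana and Aoife overlap.
Omar starts after Sana ends.
Omar starts before Aoife ends → Aoife and Omar overlap.

Aoife & Omar, Aoife & Sana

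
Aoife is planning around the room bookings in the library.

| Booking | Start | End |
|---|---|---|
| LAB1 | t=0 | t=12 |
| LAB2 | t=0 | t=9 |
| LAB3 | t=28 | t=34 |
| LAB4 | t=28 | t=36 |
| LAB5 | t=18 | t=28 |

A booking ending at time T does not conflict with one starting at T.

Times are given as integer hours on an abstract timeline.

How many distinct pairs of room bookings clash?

Sorted by start: LAB1, LAB2, LAB5, LAB3, LAB4.
LAB2 starts before LAB1 ends → LAB1 and LAB2 overlap.
LAB5 starts after LAB1 ends; LAB1 is clear from here.
LAB5 starts after LAB2 ends; LAB2 is clear from here.
LAB3 starts exactly when LAB5 ends (back-to-back, no overlap); LAB5 is clear from here.
LAB4 starts before LAB3 ends → LAB3 and LAB4 overlap.
Overlapping pairs: LAB1 & LAB2, LAB3 & LAB4 — 2 in total.

2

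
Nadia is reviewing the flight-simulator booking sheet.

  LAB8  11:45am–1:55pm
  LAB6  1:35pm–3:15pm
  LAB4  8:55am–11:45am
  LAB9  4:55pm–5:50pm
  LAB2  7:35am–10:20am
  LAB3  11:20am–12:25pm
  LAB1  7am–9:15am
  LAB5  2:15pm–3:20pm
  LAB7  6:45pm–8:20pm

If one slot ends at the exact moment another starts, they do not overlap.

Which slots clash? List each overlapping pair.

Sorted by start: LAB1, LAB2, LAB4, LAB3, LAB8, LAB6, LAB5, LAB9, LAB7.
LAB2 starts before LAB1 ends → LAB1 and LAB2 overlap.
LAB4 starts before LAB1 ends → LAB1 and LAB4 overlap.
LAB3 starts after LAB1 ends — done with LAB1.
LAB4 starts before LAB2 ends → LAB2 and LAB4 overlap.
LAB3 starts after LAB2 ends — done with LAB2.
LAB3 starts before LAB4 ends → LAB4 and LAB3 overlap.
LAB8 starts exactly when LAB4 ends (back-to-back, no overlap) — done with LAB4.
LAB8 starts before LAB3 ends → LAB3 and LAB8 overlap.
LAB6 starts after LAB3 ends — done with LAB3.
LAB6 starts before LAB8 ends → LAB8 and LAB6 overlap.
LAB5 starts after LAB8 ends — done with LAB8.
LAB5 starts before LAB6 ends → LAB6 and LAB5 overlap.
LAB9 starts after LAB6 ends — done with LAB6.
LAB9 starts after LAB5 ends — done with LAB5.
LAB7 starts after LAB9 ends.

LAB1 & LAB2, LAB1 & LAB4, LAB2 & LAB4, LAB3 & LAB4, LAB3 & LAB8, LAB5 & LAB6, LAB6 & LAB8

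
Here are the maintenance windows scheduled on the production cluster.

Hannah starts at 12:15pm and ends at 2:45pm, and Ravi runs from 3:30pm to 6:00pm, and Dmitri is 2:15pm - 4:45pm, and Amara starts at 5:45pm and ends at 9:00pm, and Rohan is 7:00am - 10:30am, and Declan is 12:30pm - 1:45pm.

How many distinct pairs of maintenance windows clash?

4

Sorted by start: Rohan, Hannah, Declan, Dmitri, Ravi, Amara.
Hannah starts after Rohan ends, so nothing later overlaps Rohan either.
Declan starts before Hannah ends → Hannah and Declan overlap.
Dmitri starts before Hannah ends → Hannah and Dmitri overlap.
Ravi starts after Hannah ends, so nothing later overlaps Hannah either.
Dmitri starts after Declan ends, so nothing later overlaps Declan either.
Ravi starts before Dmitri ends → Dmitri and Ravi overlap.
Amara starts after Dmitri ends.
Amara starts before Ravi ends → Ravi and Amara overlap.
Overlapping pairs: Amara & Ravi, Declan & Hannah, Dmitri & Hannah, Dmitri & Ravi — 4 in total.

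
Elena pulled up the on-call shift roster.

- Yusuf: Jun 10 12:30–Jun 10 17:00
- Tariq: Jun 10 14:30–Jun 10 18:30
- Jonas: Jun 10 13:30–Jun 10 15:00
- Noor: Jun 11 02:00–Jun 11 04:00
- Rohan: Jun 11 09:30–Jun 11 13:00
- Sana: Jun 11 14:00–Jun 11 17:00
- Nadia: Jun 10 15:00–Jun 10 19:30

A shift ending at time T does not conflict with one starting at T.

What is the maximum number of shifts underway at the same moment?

Sort all start/end points and keep a running count:
Jun 10 12:30 start Yusuf → 1
Jun 10 13:30 start Jonas → 2
Jun 10 14:30 start Tariq → 3
Jun 10 15:00 end Jonas → 2
Jun 10 15:00 start Nadia → 3
Jun 10 17:00 end Yusuf → 2
Jun 10 18:30 end Tariq → 1
Jun 10 19:30 end Nadia → 0
Jun 11 02:00 start Noor → 1
Jun 11 04:00 end Noor → 0
Jun 11 09:30 start Rohan → 1
Jun 11 13:00 end Rohan → 0
Jun 11 14:00 start Sana → 1
Jun 11 17:00 end Sana → 0
Peak is 3, at Jun 10 14:30 (Jonas, Tariq, Yusuf).

3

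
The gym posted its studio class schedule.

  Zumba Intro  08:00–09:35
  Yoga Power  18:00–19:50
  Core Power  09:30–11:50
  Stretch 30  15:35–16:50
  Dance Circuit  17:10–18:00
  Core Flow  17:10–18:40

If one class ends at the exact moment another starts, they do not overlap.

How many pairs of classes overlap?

Sorted by start: Zumba Intro, Core Power, Stretch 30, Dance Circuit, Core Flow, Yoga Power.
Core Power starts before Zumba Intro ends → Zumba Intro and Core Power overlap.
Stretch 30 starts after Zumba Intro ends — done with Zumba Intro.
Stretch 30 starts after Core Power ends — done with Core Power.
Dance Circuit starts after Stretch 30 ends — done with Stretch 30.
Core Flow starts before Dance Circuit ends → Dance Circuit and Core Flow overlap.
Yoga Power starts exactly when Dance Circuit ends (back-to-back, no overlap).
Yoga Power starts before Core Flow ends → Core Flow and Yoga Power overlap.
Overlapping pairs: Core Flow & Dance Circuit, Core Flow & Yoga Power, Core Power & Zumba Intro — 3 in total.

3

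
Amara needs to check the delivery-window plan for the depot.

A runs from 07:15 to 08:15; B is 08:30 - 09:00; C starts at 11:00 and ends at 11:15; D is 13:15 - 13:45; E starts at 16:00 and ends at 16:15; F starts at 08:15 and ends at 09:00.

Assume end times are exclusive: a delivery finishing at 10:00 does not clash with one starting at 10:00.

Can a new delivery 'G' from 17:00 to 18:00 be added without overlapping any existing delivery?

Yes — the slot is free

A: ends 08:15 at or before G starts 17:00 → clear.
F: ends 09:00 at or before G starts 17:00 → clear.
B: ends 09:00 at or before G starts 17:00 → clear.
C: ends 11:15 at or before G starts 17:00 → clear.
D: ends 13:45 at or before G starts 17:00 → clear.
E: ends 16:15 at or before G starts 17:00 → clear.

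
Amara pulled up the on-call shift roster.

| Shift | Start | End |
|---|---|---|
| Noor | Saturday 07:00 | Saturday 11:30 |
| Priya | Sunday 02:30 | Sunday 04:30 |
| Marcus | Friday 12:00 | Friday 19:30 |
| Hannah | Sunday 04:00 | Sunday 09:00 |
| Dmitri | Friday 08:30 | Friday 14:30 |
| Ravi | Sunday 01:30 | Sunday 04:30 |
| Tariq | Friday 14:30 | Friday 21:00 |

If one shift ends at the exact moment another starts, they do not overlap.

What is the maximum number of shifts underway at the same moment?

3

Walk through starts and ends in time order (an end at T is processed before a start at T):
Friday 08:30 start Dmitri → 1
Friday 12:00 start Marcus → 2
Friday 14:30 end Dmitri → 1
Friday 14:30 start Tariq → 2
Friday 19:30 end Marcus → 1
Friday 21:00 end Tariq → 0
Saturday 07:00 start Noor → 1
Saturday 11:30 end Noor → 0
Sunday 01:30 start Ravi → 1
Sunday 02:30 start Priya → 2
Sunday 04:00 start Hannah → 3
Sunday 04:30 end Priya → 2
Sunday 04:30 end Ravi → 1
Sunday 09:00 end Hannah → 0
Peak is 3, at Sunday 04:00 (Hannah, Priya, Ravi).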